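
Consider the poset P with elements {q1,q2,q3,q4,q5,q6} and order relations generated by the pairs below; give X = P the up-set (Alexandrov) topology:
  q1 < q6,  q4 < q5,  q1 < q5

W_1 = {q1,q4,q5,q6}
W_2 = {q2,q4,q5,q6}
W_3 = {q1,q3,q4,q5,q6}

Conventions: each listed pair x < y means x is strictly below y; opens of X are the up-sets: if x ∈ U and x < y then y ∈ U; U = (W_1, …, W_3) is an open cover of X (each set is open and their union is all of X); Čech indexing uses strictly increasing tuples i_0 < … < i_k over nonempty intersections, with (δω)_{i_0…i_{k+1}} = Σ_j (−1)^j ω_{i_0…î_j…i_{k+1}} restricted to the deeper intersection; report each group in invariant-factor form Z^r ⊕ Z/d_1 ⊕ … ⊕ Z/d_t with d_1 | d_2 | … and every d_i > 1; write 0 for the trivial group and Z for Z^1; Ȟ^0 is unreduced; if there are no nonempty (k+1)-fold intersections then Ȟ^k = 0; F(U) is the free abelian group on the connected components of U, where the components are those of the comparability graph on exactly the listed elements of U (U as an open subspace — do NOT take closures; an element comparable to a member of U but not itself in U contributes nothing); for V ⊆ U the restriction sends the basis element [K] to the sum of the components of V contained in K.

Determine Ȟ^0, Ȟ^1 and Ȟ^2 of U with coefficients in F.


nerve of the cover:
  W12={q4,q5,q6} W13={q1,q4,q5,q6} W23={q4,q5,q6}
  W123={q4,q5,q6}
components per intersection:
  W1: {q1,q4,q5,q6}
  W2: {q2} {q4,q5} {q6}
  W3: {q1,q4,q5,q6} {q3}
  W12: {q4,q5} {q6}
  W13: {q1,q4,q5,q6}
  W23: {q4,q5} {q6}
  W123: {q4,q5} {q6}
C dims 6,5,2; δ0: rk 3, SNF 1^3; δ1: rk 2, SNF 1^2
Ȟ^0 = (6 − 3) − 0 = 3, so Ȟ^0 ≅ Z^3
Ȟ^1 = (5 − 2) − 3 = 0, so Ȟ^1 ≅ 0
Ȟ^2 = (2 − 0) − 2 = 0, so Ȟ^2 ≅ 0

Ȟ^0(U;F) ≅ Z^3,  Ȟ^1(U;F) ≅ 0,  Ȟ^2(U;F) ≅ 0


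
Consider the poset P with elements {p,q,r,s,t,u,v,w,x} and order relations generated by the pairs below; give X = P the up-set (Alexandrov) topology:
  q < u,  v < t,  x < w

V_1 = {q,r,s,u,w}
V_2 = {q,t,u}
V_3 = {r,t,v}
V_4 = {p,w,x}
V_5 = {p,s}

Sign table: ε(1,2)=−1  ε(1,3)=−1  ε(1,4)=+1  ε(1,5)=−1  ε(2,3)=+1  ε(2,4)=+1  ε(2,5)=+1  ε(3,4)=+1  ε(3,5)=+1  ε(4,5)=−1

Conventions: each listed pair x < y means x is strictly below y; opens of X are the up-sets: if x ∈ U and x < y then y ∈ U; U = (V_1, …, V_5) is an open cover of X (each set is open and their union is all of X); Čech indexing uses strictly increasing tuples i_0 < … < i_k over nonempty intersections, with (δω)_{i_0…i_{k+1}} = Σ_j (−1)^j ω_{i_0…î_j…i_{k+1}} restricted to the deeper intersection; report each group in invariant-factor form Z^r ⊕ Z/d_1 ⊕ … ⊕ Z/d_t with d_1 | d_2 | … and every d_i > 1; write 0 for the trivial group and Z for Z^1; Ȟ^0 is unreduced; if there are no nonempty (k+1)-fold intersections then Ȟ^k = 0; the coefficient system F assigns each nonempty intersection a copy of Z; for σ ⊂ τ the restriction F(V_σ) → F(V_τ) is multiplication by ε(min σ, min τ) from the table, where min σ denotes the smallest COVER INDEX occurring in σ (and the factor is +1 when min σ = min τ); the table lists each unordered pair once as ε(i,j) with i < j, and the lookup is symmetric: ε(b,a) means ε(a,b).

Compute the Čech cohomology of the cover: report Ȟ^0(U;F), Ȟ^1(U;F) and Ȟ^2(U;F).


Ȟ^0(U;F) ≅ Z, Ȟ^1(U;F) ≅ Z^2, Ȟ^2(U;F) ≅ 0

nerve simplices:
  V12={q,u} V13={r} V14={w} V15={s} V23={t} V45={p}
C dims 5,6; δ0: rk 4, SNF 1^4
degree 0: 5−4−0 = 1 → Ȟ^0 ≅ Z
degree 1: 6−0−4 = 2 → Ȟ^1 ≅ Z^2
degree 2: 0−0−0 = 0 → Ȟ^2 ≅ 0


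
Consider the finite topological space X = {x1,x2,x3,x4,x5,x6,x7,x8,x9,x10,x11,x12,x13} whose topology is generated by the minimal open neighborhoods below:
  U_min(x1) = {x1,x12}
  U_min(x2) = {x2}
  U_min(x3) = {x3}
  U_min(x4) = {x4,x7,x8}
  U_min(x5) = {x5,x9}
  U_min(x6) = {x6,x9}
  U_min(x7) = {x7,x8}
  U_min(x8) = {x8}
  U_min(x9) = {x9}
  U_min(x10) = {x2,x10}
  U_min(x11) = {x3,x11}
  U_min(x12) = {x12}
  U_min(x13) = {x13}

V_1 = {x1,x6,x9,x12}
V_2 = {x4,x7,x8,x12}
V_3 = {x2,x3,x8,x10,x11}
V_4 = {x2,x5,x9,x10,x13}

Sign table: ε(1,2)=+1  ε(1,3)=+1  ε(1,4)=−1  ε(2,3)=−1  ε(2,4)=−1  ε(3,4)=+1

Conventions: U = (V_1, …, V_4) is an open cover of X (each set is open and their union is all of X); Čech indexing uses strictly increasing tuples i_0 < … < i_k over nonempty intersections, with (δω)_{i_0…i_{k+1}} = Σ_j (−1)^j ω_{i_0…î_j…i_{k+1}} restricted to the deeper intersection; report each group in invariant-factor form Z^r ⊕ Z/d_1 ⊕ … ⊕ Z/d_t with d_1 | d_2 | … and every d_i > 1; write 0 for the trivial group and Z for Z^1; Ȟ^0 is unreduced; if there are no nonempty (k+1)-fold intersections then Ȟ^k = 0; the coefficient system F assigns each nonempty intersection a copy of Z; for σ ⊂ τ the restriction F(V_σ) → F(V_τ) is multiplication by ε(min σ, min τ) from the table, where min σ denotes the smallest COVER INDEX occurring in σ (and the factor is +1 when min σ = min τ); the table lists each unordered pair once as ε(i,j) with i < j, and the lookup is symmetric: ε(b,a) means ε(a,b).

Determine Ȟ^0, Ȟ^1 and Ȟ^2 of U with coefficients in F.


intersection data:
  V12={x12} V14={x9} V23={x8} V34={x2,x10}
C dims 4,4; δ0: rk 3, SNF 1^3
Ȟ^0 = (4 − 3) − 0 = 1, so Ȟ^0 ≅ Z
Ȟ^1 = (4 − 0) − 3 = 1, so Ȟ^1 ≅ Z
Ȟ^2 = (0 − 0) − 0 = 0, so Ȟ^2 ≅ 0

Ȟ^0 ≅ Z, Ȟ^1 ≅ Z and Ȟ^2 ≅ 0


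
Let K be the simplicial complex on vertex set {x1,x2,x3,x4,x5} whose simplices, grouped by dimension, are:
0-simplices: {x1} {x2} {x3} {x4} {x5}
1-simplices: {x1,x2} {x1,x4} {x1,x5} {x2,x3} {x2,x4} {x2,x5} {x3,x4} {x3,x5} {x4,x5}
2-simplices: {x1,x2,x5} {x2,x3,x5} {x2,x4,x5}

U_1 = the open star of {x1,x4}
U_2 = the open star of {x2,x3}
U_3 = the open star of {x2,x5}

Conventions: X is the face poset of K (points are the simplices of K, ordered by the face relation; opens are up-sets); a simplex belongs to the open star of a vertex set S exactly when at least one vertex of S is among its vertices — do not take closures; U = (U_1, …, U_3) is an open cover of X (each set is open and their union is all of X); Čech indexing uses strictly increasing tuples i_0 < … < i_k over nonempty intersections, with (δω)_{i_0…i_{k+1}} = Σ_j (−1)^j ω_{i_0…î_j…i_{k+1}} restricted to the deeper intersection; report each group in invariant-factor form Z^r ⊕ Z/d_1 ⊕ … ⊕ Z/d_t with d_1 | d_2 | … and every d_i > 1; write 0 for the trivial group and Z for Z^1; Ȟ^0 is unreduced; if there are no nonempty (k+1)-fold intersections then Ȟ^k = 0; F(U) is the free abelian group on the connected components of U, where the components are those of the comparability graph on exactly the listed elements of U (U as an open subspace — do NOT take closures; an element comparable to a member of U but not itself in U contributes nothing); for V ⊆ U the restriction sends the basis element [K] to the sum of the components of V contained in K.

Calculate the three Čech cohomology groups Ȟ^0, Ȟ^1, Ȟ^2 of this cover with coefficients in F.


cover nerve:
  U1={{x1},{x4},{x1,x2},{x1,x4},{x1,x5},{x2,x4},{x3,x4},{x4,x5},{x1,x2,x5},{x2,x4,x5}} U2={{x2},{x3},{x1,x2},{x2,x3},{x2,x4},{x2,x5},{x3,x4},{x3,x5},{x1,x2,x5},{x2,x3,x5},{x2,x4,x5}} U3={{x2},{x5},{x1,x2},{x1,x5},{x2,x3},{x2,x4},{x2,x5},{x3,x5},{x4,x5},{x1,x2,x5},{x2,x3,x5},{x2,x4,x5}}
  U12={{x1,x2},{x2,x4},{x3,x4},{x1,x2,x5},{x2,x4,x5}} U13={{x1,x2},{x1,x5},{x2,x4},{x4,x5},{x1,x2,x5},{x2,x4,x5}} U23={{x2},{x1,x2},{x2,x3},{x2,x4},{x2,x5},{x3,x5},{x1,x2,x5},{x2,x3,x5},{x2,x4,x5}}
  U123={{x1,x2},{x2,x4},{x1,x2,x5},{x2,x4,x5}}
components per intersection:
  U1: {{x1},{x4},{x1,x2},{x1,x4},{x1,x5},{x2,x4},{x3,x4},{x4,x5},{x1,x2,x5},{x2,x4,x5}}
  U2: {{x2},{x3},{x1,x2},{x2,x3},{x2,x4},{x2,x5},{x3,x4},{x3,x5},{x1,x2,x5},{x2,x3,x5},{x2,x4,x5}}
  U3: {{x2},{x5},{x1,x2},{x1,x5},{x2,x3},{x2,x4},{x2,x5},{x3,x5},{x4,x5},{x1,x2,x5},{x2,x3,x5},{x2,x4,x5}}
  U12: {{x1,x2},{x1,x2,x5}} {{x2,x4},{x2,x4,x5}} {{x3,x4}}
  U13: {{x1,x2},{x1,x5},{x1,x2,x5}} {{x2,x4},{x4,x5},{x2,x4,x5}}
  U23: {{x2},{x1,x2},{x2,x3},{x2,x4},{x2,x5},{x3,x5},{x1,x2,x5},{x2,x3,x5},{x2,x4,x5}}
  U123: {{x1,x2},{x1,x2,x5}} {{x2,x4},{x2,x4,x5}}
C dims 3,6,2; δ0: rk 2, SNF 1^2; δ1: rk 2, SNF 1^2
Ȟ^0: (3−2)−0=1 ⇒ Z
Ȟ^1: (6−2)−2=2 ⇒ Z^2
Ȟ^2: (2−0)−2=0 ⇒ 0

Ȟ^0(U;F) ≅ Z; Ȟ^1(U;F) ≅ Z^2; Ȟ^2(U;F) ≅ 0


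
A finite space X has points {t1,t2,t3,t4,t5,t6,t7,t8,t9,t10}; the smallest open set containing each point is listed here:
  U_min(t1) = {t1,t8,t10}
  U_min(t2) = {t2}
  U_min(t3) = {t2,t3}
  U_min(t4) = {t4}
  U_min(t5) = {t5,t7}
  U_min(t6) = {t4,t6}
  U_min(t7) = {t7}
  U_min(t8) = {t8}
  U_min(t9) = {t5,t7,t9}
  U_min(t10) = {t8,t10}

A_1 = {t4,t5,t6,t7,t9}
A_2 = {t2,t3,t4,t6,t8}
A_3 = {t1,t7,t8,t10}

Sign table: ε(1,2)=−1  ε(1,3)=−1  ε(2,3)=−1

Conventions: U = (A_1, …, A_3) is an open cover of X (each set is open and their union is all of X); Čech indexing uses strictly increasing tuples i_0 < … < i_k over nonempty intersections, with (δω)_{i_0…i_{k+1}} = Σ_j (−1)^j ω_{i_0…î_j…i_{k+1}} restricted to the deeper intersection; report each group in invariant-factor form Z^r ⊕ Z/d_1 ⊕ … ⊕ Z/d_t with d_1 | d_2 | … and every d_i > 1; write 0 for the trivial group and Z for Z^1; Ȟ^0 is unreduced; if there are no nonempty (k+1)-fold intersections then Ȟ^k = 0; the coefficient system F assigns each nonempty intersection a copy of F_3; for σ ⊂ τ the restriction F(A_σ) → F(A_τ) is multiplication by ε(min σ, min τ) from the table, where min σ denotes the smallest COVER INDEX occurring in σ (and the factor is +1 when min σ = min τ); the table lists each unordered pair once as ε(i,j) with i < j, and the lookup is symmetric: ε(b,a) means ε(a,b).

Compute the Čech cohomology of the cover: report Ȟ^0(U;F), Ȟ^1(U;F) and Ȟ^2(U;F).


Ȟ^0 = 0,  Ȟ^1 = 0,  Ȟ^2 = 0

nonempty intersections:
  A12={t4,t6} A13={t7} A23={t8}
C dims 3,3; δ0: rk_F3 3
Ȟ^0: (3−3)−0=0 ⇒ 0
Ȟ^1: (3−0)−3=0 ⇒ 0
Ȟ^2: (0−0)−0=0 ⇒ 0


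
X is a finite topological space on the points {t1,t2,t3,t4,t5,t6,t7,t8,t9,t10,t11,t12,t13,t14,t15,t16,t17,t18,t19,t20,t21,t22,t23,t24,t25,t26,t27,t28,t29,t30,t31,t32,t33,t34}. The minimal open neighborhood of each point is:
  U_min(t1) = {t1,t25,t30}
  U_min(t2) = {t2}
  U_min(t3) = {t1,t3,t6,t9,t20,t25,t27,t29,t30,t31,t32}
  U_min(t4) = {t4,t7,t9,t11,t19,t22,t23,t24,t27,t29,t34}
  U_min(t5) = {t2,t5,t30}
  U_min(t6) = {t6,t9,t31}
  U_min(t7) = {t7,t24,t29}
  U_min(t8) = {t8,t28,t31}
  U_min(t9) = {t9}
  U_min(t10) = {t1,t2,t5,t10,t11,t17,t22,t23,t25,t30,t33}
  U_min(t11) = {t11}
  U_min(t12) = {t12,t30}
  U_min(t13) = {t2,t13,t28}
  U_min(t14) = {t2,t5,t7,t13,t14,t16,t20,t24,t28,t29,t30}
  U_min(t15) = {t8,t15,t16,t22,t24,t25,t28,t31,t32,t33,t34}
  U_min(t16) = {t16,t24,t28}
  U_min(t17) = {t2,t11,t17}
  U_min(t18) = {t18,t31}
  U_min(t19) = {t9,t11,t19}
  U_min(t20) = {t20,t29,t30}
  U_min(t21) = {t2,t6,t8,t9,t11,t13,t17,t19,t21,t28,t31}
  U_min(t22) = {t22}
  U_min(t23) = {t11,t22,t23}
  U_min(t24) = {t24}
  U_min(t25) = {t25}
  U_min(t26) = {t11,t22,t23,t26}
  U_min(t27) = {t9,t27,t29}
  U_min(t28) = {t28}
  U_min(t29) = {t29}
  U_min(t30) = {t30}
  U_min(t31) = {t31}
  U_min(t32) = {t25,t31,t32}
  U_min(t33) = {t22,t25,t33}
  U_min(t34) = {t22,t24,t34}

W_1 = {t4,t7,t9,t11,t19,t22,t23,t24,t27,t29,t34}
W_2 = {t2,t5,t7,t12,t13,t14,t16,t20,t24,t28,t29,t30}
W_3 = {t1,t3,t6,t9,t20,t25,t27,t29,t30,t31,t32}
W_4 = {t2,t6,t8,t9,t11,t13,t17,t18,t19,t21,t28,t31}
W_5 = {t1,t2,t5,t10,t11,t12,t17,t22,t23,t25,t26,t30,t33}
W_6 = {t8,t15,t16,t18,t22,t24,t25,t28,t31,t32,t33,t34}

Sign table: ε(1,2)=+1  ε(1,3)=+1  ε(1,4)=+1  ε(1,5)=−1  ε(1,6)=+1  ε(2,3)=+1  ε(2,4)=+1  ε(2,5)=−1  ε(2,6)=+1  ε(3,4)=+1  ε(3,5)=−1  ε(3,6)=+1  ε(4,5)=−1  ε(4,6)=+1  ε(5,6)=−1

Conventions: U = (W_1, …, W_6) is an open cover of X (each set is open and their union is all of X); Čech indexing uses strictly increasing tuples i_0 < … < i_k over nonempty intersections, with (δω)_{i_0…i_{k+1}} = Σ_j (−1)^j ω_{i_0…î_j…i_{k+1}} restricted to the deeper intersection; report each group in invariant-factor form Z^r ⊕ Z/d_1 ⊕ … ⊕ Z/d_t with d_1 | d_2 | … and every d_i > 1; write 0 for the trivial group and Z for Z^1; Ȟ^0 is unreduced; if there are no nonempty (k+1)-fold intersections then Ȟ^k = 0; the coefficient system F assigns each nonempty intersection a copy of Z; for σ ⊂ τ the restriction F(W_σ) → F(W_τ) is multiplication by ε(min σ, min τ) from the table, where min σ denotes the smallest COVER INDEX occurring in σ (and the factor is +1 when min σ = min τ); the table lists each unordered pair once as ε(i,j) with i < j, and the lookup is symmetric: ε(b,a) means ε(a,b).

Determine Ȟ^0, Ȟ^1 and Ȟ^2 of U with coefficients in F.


Ȟ^0(U;F) ≅ Z,  Ȟ^1(U;F) ≅ 0,  Ȟ^2(U;F) ≅ Z/2

nonempty intersections:
  W12={t7,t24,t29} W13={t9,t27,t29} W14={t9,t11,t19} W15={t11,t22,t23} W16={t22,t24,t34} W23={t20,t29,t30} W24={t2,t13,t28} W25={t2,t5,t12,t30} W26={t16,t24,t28} W34={t6,t9,t31} W35={t1,t25,t30} W36={t25,t31,t32} W45={t2,t11,t17} W46={t8,t18,t28,t31} W56={t22,t25,t33}
  W123={t29} W126={t24} W134={t9} W145={t11} W156={t22} W235={t30} W245={t2} W246={t28} W346={t31} W356={t25}
C dims 6,15,10; δ0: rk 5, SNF 1^5; δ1: rk 10, SNF 1^9·2
Ȟ^0: (6−5)−0=1 ⇒ Z
Ȟ^1: (15−10)−5=0 ⇒ 0
Ȟ^2: (10−0)−10=0 plus torsion [2] ⇒ Z/2


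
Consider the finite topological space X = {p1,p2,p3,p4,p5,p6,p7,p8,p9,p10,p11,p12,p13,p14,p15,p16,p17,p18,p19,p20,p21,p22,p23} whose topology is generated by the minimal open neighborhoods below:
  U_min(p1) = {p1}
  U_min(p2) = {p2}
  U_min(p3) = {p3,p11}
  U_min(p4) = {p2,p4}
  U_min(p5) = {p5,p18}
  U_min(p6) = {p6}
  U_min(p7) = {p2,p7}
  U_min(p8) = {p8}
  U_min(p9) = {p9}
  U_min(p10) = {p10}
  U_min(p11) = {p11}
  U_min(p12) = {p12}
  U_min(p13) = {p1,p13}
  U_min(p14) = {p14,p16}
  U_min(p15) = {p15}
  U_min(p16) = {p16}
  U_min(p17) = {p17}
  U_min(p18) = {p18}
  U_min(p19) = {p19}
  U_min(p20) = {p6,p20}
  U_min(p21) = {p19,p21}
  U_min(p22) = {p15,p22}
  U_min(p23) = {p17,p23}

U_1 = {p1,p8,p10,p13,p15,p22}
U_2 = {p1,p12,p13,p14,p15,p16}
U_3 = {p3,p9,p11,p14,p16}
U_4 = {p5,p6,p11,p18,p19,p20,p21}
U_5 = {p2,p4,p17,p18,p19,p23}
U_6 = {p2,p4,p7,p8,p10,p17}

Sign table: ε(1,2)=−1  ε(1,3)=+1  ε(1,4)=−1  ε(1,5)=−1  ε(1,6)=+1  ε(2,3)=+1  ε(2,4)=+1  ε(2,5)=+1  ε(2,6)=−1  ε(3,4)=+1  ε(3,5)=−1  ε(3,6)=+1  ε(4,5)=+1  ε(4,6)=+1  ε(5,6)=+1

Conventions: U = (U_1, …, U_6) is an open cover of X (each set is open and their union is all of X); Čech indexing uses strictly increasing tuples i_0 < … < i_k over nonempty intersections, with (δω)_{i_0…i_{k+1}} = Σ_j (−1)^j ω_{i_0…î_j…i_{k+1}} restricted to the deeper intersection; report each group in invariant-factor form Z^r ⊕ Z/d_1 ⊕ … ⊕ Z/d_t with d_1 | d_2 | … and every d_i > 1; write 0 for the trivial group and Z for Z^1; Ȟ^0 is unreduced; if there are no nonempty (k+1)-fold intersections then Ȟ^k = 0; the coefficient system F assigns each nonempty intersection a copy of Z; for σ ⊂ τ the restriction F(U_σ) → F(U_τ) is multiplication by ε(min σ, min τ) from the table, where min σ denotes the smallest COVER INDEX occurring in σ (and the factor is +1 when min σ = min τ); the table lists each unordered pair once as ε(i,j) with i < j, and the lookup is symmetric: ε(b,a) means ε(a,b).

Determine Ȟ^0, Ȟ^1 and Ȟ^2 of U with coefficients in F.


cover nerve:
  U12={p1,p13,p15} U16={p8,p10} U23={p14,p16} U34={p11} U45={p18,p19} U56={p2,p4,p17}
C dims 6,6; δ0: rk 6, SNF 1^5·2
Ȟ^0: (6−6)−0=0 ⇒ 0
Ȟ^1: (6−0)−6=0 plus torsion [2] ⇒ Z/2
Ȟ^2: (0−0)−0=0 ⇒ 0

Ȟ^0 ≅ 0,  Ȟ^1 ≅ Z/2,  Ȟ^2 ≅ 0


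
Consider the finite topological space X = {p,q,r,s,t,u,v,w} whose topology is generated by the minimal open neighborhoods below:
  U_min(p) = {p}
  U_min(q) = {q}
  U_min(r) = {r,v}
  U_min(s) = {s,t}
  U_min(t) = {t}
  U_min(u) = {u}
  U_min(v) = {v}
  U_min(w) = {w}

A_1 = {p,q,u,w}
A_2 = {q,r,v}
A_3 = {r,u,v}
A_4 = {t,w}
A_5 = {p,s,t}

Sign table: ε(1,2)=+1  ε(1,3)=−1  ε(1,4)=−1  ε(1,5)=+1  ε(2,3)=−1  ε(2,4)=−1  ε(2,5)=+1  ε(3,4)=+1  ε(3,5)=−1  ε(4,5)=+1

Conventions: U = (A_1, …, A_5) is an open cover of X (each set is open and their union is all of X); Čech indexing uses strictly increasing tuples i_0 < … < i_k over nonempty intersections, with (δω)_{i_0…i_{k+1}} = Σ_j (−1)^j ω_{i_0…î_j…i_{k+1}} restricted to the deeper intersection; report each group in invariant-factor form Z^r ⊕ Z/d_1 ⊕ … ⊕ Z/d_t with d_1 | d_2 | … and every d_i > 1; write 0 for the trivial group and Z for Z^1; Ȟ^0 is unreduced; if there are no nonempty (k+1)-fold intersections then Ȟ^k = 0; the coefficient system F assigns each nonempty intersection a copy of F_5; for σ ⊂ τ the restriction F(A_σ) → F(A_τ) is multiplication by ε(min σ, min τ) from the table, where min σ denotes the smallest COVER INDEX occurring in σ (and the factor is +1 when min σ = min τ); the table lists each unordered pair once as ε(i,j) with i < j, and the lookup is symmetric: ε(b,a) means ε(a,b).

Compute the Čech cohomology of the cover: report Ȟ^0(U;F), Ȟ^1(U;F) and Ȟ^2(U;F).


intersection data:
  A12={q} A13={u} A14={w} A15={p} A23={r,v} A45={t}
C dims 5,6; δ0: rk_F5 5
Ȟ^0 = (5 − 5) − 0 = 0, so Ȟ^0 ≅ 0
Ȟ^1 = (6 − 0) − 5 = 1, so Ȟ^1 ≅ Z/5
Ȟ^2 = (0 − 0) − 0 = 0, so Ȟ^2 ≅ 0

Ȟ^0 = 0; Ȟ^1 = Z/5; Ȟ^2 = 0


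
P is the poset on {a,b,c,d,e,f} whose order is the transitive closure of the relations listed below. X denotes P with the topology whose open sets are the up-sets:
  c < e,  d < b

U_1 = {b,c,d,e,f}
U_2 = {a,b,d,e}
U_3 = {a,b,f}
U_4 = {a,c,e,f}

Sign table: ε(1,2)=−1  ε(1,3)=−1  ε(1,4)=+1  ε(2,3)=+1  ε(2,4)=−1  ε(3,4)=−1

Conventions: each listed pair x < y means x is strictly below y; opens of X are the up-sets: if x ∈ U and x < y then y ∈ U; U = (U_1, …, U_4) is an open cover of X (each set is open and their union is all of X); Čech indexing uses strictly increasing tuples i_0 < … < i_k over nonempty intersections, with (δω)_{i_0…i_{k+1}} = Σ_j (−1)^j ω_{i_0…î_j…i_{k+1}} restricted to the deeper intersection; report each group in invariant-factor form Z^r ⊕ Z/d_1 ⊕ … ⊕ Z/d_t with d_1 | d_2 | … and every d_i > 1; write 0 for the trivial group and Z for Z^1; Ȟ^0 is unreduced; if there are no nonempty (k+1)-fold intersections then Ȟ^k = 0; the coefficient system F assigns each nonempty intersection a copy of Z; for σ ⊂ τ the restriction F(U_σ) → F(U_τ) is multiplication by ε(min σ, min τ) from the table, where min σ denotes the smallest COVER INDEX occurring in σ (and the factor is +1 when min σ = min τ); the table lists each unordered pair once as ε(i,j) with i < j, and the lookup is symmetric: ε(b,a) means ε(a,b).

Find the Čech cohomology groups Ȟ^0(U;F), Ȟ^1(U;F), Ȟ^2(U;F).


nerve simplices:
  U12={b,d,e} U13={b,f} U14={c,e,f} U23={a,b} U24={a,e} U34={a,f}
  U123={b} U124={e} U134={f} U234={a}
C dims 4,6,4; δ0: rk 3, SNF 1^3; δ1: rk 3, SNF 1^3
degree 0: 4−3−0 = 1 → Ȟ^0 ≅ Z
degree 1: 6−3−3 = 0 → Ȟ^1 ≅ 0
degree 2: 4−0−3 = 1 → Ȟ^2 ≅ Z

Ȟ^0 = Z; Ȟ^1 = 0; Ȟ^2 = Z


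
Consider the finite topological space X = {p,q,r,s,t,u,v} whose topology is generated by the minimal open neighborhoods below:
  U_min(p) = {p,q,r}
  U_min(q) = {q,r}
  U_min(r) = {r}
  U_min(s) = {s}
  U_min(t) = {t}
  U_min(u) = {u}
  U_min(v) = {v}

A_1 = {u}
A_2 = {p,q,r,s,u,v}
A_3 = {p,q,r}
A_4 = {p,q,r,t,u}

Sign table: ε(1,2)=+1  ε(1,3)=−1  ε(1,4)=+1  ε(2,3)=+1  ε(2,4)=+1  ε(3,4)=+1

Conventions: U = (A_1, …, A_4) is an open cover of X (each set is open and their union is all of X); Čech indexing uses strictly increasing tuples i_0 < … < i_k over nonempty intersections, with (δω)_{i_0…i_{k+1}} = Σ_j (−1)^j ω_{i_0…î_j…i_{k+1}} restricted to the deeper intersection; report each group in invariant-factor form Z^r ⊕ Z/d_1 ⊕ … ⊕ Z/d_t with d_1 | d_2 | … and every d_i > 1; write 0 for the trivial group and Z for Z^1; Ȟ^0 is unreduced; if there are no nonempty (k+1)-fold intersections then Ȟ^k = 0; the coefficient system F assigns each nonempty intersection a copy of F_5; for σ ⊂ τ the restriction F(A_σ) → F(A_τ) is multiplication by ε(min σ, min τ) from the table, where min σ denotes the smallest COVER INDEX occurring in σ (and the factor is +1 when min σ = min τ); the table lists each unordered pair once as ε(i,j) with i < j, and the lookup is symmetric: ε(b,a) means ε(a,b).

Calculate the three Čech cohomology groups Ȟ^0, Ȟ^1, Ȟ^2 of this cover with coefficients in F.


Ȟ^0 = Z/5, Ȟ^1 = 0 and Ȟ^2 = 0

nerve of the cover:
  A12={u} A14={u} A23={p,q,r} A24={p,q,r,u} A34={p,q,r}
  A124={u} A234={p,q,r}
C dims 4,5,2; δ0: rk_F5 3; δ1: rk_F5 2
Ȟ^0 = (4 − 3) − 0 = 1, so Ȟ^0 ≅ Z/5
Ȟ^1 = (5 − 2) − 3 = 0, so Ȟ^1 ≅ 0
Ȟ^2 = (2 − 0) − 2 = 0, so Ȟ^2 ≅ 0


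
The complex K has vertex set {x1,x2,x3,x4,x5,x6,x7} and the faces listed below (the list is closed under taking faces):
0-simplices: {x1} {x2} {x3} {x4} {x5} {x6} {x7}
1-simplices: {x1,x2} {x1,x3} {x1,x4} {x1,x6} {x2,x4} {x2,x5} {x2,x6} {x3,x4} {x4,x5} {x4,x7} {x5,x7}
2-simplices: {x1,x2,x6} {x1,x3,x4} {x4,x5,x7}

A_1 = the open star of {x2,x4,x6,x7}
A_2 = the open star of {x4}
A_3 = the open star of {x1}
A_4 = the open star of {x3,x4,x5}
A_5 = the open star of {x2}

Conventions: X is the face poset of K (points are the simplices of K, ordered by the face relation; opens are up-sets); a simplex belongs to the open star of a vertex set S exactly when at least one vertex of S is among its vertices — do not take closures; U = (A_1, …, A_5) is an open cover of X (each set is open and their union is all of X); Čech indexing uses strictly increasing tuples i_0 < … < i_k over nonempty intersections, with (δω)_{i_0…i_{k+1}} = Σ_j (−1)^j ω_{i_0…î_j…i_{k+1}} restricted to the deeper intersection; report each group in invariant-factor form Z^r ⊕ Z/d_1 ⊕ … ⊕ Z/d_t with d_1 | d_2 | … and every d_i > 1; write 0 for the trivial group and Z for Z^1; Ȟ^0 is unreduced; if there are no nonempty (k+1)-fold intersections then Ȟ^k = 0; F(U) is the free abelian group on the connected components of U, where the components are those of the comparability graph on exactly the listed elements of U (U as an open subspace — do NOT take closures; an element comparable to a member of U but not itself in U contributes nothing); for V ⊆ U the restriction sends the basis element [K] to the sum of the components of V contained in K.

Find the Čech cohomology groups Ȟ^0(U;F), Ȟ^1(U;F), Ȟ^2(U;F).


Ȟ^0 = Z,  Ȟ^1 = Z^2,  Ȟ^2 = 0

nonempty overlaps:
  A1={{x2},{x4},{x6},{x7},{x1,x2},{x1,x4},{x1,x6},{x2,x4},{x2,x5},{x2,x6},{x3,x4},{x4,x5},{x4,x7},{x5,x7},{x1,x2,x6},{x1,x3,x4},{x4,x5,x7}} A2={{x4},{x1,x4},{x2,x4},{x3,x4},{x4,x5},{x4,x7},{x1,x3,x4},{x4,x5,x7}} A3={{x1},{x1,x2},{x1,x3},{x1,x4},{x1,x6},{x1,x2,x6},{x1,x3,x4}} A4={{x3},{x4},{x5},{x1,x3},{x1,x4},{x2,x4},{x2,x5},{x3,x4},{x4,x5},{x4,x7},{x5,x7},{x1,x3,x4},{x4,x5,x7}} A5={{x2},{x1,x2},{x2,x4},{x2,x5},{x2,x6},{x1,x2,x6}}
  A12={{x4},{x1,x4},{x2,x4},{x3,x4},{x4,x5},{x4,x7},{x1,x3,x4},{x4,x5,x7}} A13={{x1,x2},{x1,x4},{x1,x6},{x1,x2,x6},{x1,x3,x4}} A14={{x4},{x1,x4},{x2,x4},{x2,x5},{x3,x4},{x4,x5},{x4,x7},{x5,x7},{x1,x3,x4},{x4,x5,x7}} A15={{x2},{x1,x2},{x2,x4},{x2,x5},{x2,x6},{x1,x2,x6}} A23={{x1,x4},{x1,x3,x4}} A24={{x4},{x1,x4},{x2,x4},{x3,x4},{x4,x5},{x4,x7},{x1,x3,x4},{x4,x5,x7}} A25={{x2,x4}} A34={{x1,x3},{x1,x4},{x1,x3,x4}} A35={{x1,x2},{x1,x2,x6}} A45={{x2,x4},{x2,x5}}
  A123={{x1,x4},{x1,x3,x4}} A124={{x4},{x1,x4},{x2,x4},{x3,x4},{x4,x5},{x4,x7},{x1,x3,x4},{x4,x5,x7}} A125={{x2,x4}} A134={{x1,x4},{x1,x3,x4}} A135={{x1,x2},{x1,x2,x6}} A145={{x2,x4},{x2,x5}} A234={{x1,x4},{x1,x3,x4}} A245={{x2,x4}}
  A1234={{x1,x4},{x1,x3,x4}} A1245={{x2,x4}}
components per intersection:
  A1: {{x2},{x4},{x6},{x7},{x1,x2},{x1,x4},{x1,x6},{x2,x4},{x2,x5},{x2,x6},{x3,x4},{x4,x5},{x4,x7},{x5,x7},{x1,x2,x6},{x1,x3,x4},{x4,x5,x7}}
  A2: {{x4},{x1,x4},{x2,x4},{x3,x4},{x4,x5},{x4,x7},{x1,x3,x4},{x4,x5,x7}}
  A3: {{x1},{x1,x2},{x1,x3},{x1,x4},{x1,x6},{x1,x2,x6},{x1,x3,x4}}
  A4: {{x3},{x4},{x5},{x1,x3},{x1,x4},{x2,x4},{x2,x5},{x3,x4},{x4,x5},{x4,x7},{x5,x7},{x1,x3,x4},{x4,x5,x7}}
  A5: {{x2},{x1,x2},{x2,x4},{x2,x5},{x2,x6},{x1,x2,x6}}
  A12: {{x4},{x1,x4},{x2,x4},{x3,x4},{x4,x5},{x4,x7},{x1,x3,x4},{x4,x5,x7}}
  A13: {{x1,x2},{x1,x6},{x1,x2,x6}} {{x1,x4},{x1,x3,x4}}
  A14: {{x4},{x1,x4},{x2,x4},{x3,x4},{x4,x5},{x4,x7},{x5,x7},{x1,x3,x4},{x4,x5,x7}} {{x2,x5}}
  A15: {{x2},{x1,x2},{x2,x4},{x2,x5},{x2,x6},{x1,x2,x6}}
  A23: {{x1,x4},{x1,x3,x4}}
  A24: {{x4},{x1,x4},{x2,x4},{x3,x4},{x4,x5},{x4,x7},{x1,x3,x4},{x4,x5,x7}}
  A25: {{x2,x4}}
  A34: {{x1,x3},{x1,x4},{x1,x3,x4}}
  A35: {{x1,x2},{x1,x2,x6}}
  A45: {{x2,x4}} {{x2,x5}}
  A123: {{x1,x4},{x1,x3,x4}}
  A124: {{x4},{x1,x4},{x2,x4},{x3,x4},{x4,x5},{x4,x7},{x1,x3,x4},{x4,x5,x7}}
  A125: {{x2,x4}}
  A134: {{x1,x4},{x1,x3,x4}}
  A135: {{x1,x2},{x1,x2,x6}}
  A145: {{x2,x4}} {{x2,x5}}
  A234: {{x1,x4},{x1,x3,x4}}
  A245: {{x2,x4}}
  A1234: {{x1,x4},{x1,x3,x4}}
  A1245: {{x2,x4}}
C dims 5,13,9,2; δ0: rk 4, SNF 1^4; δ1: rk 7, SNF 1^7; δ2: rk 2, SNF 1^2
degree 0: 5−4−0 = 1 → Ȟ^0 ≅ Z
degree 1: 13−7−4 = 2 → Ȟ^1 ≅ Z^2
degree 2: 9−2−7 = 0 → Ȟ^2 ≅ 0


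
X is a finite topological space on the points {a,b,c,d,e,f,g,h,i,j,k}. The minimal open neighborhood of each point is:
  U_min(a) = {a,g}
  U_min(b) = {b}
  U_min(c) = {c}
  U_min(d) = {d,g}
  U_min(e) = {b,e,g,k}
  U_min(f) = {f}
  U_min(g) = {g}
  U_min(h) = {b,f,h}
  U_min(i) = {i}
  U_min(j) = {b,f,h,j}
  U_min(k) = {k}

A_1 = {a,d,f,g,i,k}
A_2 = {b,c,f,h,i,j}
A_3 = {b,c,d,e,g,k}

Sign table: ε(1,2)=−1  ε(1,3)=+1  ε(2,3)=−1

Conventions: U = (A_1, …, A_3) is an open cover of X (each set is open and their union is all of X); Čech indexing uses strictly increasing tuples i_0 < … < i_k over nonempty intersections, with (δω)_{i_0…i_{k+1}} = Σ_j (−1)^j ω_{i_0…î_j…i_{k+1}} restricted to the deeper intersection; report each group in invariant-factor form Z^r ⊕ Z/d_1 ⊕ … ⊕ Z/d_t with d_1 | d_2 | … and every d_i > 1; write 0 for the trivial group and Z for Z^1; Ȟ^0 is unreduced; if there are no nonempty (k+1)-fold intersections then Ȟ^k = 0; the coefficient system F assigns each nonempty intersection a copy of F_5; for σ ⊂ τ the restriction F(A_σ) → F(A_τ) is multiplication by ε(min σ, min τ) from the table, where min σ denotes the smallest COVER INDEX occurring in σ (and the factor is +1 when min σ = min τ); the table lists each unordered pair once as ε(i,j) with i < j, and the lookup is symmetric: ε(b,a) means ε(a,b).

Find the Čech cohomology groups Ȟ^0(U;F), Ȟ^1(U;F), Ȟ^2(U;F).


Ȟ^0 ≅ Z/5, Ȟ^1 ≅ Z/5, Ȟ^2 ≅ 0

nonempty overlaps:
  A12={f,i} A13={d,g,k} A23={b,c}
C dims 3,3; δ0: rk_F5 2
degree 0: 3−2−0 = 1 → Ȟ^0 ≅ Z/5
degree 1: 3−0−2 = 1 → Ȟ^1 ≅ Z/5
degree 2: 0−0−0 = 0 → Ȟ^2 ≅ 0


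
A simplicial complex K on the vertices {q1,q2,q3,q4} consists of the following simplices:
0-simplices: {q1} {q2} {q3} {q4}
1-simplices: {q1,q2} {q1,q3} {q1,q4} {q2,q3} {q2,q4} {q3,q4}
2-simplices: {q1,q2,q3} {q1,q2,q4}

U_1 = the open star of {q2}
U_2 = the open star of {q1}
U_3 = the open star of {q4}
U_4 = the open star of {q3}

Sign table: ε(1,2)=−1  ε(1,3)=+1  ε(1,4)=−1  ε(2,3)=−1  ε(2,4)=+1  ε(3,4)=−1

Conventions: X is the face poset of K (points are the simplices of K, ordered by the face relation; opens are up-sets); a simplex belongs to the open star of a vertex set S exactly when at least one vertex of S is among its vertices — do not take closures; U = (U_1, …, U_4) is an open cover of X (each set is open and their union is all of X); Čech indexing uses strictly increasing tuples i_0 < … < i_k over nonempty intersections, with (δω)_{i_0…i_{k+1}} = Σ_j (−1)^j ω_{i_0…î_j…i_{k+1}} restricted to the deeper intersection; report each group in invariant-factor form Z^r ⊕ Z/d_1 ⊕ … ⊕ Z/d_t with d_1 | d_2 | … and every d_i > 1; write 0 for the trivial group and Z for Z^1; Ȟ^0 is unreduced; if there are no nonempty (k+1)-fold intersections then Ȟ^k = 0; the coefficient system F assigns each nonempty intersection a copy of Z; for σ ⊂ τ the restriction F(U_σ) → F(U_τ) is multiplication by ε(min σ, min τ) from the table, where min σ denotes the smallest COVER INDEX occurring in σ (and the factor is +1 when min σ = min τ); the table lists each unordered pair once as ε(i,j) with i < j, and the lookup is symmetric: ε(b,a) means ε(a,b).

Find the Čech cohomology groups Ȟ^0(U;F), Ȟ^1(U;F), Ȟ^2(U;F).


nonempty intersections:
  U1={{q2},{q1,q2},{q2,q3},{q2,q4},{q1,q2,q3},{q1,q2,q4}} U2={{q1},{q1,q2},{q1,q3},{q1,q4},{q1,q2,q3},{q1,q2,q4}} U3={{q4},{q1,q4},{q2,q4},{q3,q4},{q1,q2,q4}} U4={{q3},{q1,q3},{q2,q3},{q3,q4},{q1,q2,q3}}
  U12={{q1,q2},{q1,q2,q3},{q1,q2,q4}} U13={{q2,q4},{q1,q2,q4}} U14={{q2,q3},{q1,q2,q3}} U23={{q1,q4},{q1,q2,q4}} U24={{q1,q3},{q1,q2,q3}} U34={{q3,q4}}
  U123={{q1,q2,q4}} U124={{q1,q2,q3}}
C dims 4,6,2; δ0: rk 3, SNF 1^3; δ1: rk 2, SNF 1^2
Ȟ^0: (4−3)−0=1 ⇒ Z
Ȟ^1: (6−2)−3=1 ⇒ Z
Ȟ^2: (2−0)−2=0 ⇒ 0

Ȟ^0 = Z, Ȟ^1 = Z, Ȟ^2 = 0


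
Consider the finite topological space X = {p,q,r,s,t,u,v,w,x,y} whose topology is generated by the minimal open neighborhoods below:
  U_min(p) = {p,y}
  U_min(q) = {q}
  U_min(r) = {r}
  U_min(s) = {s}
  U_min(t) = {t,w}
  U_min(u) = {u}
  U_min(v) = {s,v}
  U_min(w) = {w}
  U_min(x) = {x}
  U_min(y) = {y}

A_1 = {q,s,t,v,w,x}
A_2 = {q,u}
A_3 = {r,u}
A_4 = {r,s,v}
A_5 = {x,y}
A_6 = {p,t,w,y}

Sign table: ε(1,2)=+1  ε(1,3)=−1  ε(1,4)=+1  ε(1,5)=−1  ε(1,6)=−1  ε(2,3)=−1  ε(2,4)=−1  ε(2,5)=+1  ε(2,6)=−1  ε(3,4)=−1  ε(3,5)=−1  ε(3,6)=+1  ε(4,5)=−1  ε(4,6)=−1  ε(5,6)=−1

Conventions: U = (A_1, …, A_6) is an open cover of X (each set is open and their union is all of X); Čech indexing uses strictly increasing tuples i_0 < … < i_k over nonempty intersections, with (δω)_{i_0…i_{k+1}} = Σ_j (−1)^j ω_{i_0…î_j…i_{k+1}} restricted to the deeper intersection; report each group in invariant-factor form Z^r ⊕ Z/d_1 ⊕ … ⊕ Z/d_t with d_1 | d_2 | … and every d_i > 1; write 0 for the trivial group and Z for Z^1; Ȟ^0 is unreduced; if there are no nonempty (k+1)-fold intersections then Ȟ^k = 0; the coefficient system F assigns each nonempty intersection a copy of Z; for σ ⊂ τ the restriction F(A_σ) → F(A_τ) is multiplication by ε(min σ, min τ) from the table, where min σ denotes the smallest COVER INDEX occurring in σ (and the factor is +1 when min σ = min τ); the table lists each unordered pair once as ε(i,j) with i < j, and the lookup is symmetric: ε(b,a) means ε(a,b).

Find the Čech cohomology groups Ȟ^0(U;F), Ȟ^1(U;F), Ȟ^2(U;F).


nerve simplices:
  A12={q} A14={s,v} A15={x} A16={t,w} A23={u} A34={r} A56={y}
C dims 6,7; δ0: rk 6, SNF 1^5·2
degree 0: 6−6−0 = 0 → Ȟ^0 ≅ 0
degree 1: 7−0−6 = 1 plus torsion [2] → Ȟ^1 ≅ Z ⊕ Z/2
degree 2: 0−0−0 = 0 → Ȟ^2 ≅ 0

Ȟ^0 ≅ 0, Ȟ^1 ≅ Z ⊕ Z/2 and Ȟ^2 ≅ 0


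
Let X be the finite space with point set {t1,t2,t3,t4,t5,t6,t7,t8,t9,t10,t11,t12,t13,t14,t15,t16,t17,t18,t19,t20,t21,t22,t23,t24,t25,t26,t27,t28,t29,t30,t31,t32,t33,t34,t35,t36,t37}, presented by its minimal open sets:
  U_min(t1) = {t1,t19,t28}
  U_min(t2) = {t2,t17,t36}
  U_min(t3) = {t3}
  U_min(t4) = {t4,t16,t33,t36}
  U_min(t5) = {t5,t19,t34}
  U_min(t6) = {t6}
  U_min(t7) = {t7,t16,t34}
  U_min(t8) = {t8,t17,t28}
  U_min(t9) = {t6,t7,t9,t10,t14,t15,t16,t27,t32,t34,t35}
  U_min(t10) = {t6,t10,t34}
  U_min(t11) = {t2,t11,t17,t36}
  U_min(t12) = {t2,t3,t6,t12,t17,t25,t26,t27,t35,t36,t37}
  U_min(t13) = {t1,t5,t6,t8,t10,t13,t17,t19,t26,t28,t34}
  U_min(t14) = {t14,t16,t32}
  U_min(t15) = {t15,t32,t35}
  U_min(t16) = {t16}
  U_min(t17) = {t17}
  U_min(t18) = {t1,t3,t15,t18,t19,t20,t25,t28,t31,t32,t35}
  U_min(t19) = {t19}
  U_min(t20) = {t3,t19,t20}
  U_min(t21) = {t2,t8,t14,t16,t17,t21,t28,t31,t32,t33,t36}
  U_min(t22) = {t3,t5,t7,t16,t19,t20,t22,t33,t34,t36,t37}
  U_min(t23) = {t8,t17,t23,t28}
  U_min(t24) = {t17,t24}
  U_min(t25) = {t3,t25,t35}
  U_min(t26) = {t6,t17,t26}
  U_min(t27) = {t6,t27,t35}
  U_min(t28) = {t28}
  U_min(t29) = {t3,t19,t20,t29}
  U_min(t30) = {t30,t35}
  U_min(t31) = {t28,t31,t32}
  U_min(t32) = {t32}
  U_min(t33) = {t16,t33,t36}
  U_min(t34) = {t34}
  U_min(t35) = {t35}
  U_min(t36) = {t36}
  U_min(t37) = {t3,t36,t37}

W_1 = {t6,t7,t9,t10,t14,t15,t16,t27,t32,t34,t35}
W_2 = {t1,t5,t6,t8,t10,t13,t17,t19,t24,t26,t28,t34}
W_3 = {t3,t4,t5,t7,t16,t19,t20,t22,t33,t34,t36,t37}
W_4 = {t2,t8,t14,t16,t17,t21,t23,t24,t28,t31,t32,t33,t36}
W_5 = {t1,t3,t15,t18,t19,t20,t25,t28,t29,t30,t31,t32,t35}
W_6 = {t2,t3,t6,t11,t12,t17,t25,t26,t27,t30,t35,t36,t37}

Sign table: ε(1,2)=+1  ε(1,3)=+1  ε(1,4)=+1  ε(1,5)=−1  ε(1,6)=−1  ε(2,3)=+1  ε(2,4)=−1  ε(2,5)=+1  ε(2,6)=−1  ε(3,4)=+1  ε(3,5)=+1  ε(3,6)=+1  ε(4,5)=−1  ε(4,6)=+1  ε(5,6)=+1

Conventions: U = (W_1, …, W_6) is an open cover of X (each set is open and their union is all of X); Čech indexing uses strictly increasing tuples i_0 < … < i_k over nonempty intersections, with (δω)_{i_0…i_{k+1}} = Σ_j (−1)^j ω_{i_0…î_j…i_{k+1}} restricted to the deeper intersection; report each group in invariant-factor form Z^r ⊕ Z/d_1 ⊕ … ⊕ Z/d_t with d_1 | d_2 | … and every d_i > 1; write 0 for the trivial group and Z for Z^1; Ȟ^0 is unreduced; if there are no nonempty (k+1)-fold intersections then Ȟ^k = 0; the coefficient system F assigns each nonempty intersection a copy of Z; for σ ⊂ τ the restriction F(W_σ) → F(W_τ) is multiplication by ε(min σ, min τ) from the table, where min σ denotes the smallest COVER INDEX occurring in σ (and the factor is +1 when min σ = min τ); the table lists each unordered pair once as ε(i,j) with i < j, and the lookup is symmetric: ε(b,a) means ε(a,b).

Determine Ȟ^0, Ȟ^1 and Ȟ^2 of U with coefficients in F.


Ȟ^0 ≅ 0, Ȟ^1 ≅ Z/2, Ȟ^2 ≅ Z

intersection data:
  W12={t6,t10,t34} W13={t7,t16,t34} W14={t14,t16,t32} W15={t15,t32,t35} W16={t6,t27,t35} W23={t5,t19,t34} W24={t8,t17,t24,t28} W25={t1,t19,t28} W26={t6,t17,t26} W34={t16,t33,t36} W35={t3,t19,t20} W36={t3,t36,t37} W45={t28,t31,t32} W46={t2,t17,t36} W56={t3,t25,t30,t35}
  W123={t34} W126={t6} W134={t16} W145={t32} W156={t35} W235={t19} W245={t28} W246={t17} W346={t36} W356={t3}
C dims 6,15,10; δ0: rk 6, SNF 1^5·2; δ1: rk 9, SNF 1^9
Ȟ^0 = (6 − 6) − 0 = 0, so Ȟ^0 ≅ 0
Ȟ^1 = (15 − 9) − 6 = 0 plus torsion [2], so Ȟ^1 ≅ Z/2
Ȟ^2 = (10 − 0) − 9 = 1, so Ȟ^2 ≅ Z


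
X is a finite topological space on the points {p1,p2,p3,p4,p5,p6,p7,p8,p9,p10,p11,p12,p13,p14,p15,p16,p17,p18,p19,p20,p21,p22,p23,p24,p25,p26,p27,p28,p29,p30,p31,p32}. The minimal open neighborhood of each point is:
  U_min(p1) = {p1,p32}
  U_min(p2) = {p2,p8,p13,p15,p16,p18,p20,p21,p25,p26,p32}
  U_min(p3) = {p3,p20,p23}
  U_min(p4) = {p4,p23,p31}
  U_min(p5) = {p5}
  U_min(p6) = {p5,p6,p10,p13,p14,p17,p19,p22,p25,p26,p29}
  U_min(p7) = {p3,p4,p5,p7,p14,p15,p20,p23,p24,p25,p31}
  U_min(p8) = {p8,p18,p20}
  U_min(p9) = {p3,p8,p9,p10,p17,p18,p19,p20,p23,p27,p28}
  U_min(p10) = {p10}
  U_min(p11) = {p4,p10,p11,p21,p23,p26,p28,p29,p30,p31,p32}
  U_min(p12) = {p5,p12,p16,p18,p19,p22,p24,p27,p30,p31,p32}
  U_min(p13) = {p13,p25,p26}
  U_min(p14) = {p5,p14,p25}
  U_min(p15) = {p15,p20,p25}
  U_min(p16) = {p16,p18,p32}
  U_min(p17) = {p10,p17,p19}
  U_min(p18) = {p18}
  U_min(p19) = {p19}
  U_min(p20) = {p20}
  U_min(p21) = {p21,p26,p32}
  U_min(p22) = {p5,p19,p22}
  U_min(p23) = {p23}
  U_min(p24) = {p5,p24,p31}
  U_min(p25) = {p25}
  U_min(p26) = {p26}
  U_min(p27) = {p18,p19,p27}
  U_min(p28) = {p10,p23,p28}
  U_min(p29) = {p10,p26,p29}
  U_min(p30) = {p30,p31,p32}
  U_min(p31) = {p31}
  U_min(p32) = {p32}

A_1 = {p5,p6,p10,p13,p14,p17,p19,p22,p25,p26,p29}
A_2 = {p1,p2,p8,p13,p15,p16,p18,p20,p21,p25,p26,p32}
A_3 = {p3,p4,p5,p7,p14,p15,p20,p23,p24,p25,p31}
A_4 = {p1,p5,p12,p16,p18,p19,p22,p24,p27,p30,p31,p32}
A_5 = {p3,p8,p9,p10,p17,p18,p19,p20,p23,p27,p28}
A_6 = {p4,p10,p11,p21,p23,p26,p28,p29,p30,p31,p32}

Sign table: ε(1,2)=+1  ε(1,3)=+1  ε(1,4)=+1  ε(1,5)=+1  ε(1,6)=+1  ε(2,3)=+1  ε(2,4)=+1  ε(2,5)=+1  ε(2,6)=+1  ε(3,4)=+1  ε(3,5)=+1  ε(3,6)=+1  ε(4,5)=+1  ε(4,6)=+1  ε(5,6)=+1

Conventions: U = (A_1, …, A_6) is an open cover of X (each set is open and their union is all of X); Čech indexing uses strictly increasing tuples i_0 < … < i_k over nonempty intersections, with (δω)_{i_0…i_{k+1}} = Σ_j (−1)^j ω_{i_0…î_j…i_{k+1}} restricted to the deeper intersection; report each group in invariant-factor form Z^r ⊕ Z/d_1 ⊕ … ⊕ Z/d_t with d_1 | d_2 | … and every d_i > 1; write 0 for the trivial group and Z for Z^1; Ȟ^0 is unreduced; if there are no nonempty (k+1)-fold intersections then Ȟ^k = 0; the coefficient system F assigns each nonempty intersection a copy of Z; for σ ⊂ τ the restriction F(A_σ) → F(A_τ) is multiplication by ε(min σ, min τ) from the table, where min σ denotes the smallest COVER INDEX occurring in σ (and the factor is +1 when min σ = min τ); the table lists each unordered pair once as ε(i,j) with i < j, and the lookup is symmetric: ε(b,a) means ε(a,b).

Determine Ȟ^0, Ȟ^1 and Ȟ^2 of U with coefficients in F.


Ȟ^0 = Z,  Ȟ^1 = 0,  Ȟ^2 = Z/2

nonempty overlaps:
  A12={p13,p25,p26} A13={p5,p14,p25} A14={p5,p19,p22} A15={p10,p17,p19} A16={p10,p26,p29} A23={p15,p20,p25} A24={p1,p16,p18,p32} A25={p8,p18,p20} A26={p21,p26,p32} A34={p5,p24,p31} A35={p3,p20,p23} A36={p4,p23,p31} A45={p18,p19,p27} A46={p30,p31,p32} A56={p10,p23,p28}
  A123={p25} A126={p26} A134={p5} A145={p19} A156={p10} A235={p20} A245={p18} A246={p32} A346={p31} A356={p23}
C dims 6,15,10; δ0: rk 5, SNF 1^5; δ1: rk 10, SNF 1^9·2
degree 0: 6−5−0 = 1 → Ȟ^0 ≅ Z
degree 1: 15−10−5 = 0 → Ȟ^1 ≅ 0
degree 2: 10−0−10 = 0 plus torsion [2] → Ȟ^2 ≅ Z/2


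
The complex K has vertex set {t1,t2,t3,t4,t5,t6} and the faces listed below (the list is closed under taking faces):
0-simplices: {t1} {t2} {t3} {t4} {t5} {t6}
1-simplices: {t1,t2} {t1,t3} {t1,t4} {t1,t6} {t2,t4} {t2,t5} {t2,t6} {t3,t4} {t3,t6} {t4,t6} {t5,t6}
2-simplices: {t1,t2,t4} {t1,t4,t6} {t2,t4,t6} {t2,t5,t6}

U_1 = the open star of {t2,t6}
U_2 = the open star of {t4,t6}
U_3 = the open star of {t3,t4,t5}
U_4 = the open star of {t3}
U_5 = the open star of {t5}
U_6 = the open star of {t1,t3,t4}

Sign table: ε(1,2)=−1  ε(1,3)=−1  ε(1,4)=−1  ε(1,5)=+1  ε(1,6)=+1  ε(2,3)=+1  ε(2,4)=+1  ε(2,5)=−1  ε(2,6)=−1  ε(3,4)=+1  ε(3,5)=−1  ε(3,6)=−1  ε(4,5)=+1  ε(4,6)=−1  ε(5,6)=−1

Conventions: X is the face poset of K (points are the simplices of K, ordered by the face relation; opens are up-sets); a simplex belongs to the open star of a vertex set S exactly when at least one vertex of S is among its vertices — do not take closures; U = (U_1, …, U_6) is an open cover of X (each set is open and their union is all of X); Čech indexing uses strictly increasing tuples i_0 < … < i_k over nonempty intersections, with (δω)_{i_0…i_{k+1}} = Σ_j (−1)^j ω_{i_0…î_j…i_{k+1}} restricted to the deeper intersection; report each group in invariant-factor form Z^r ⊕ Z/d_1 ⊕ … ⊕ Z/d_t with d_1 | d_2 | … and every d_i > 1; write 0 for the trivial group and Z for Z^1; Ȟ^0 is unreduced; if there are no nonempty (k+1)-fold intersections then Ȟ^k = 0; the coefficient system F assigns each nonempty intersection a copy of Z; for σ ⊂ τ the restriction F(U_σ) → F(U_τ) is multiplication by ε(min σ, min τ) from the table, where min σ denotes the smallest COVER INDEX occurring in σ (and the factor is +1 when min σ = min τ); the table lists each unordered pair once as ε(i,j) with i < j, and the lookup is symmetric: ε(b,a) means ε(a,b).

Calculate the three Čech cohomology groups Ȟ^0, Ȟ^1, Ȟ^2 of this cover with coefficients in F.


Ȟ^0 = Z, Ȟ^1 = 0 and Ȟ^2 = 0

nerve simplices:
  U1={{t2},{t6},{t1,t2},{t1,t6},{t2,t4},{t2,t5},{t2,t6},{t3,t6},{t4,t6},{t5,t6},{t1,t2,t4},{t1,t4,t6},{t2,t4,t6},{t2,t5,t6}} U2={{t4},{t6},{t1,t4},{t1,t6},{t2,t4},{t2,t6},{t3,t4},{t3,t6},{t4,t6},{t5,t6},{t1,t2,t4},{t1,t4,t6},{t2,t4,t6},{t2,t5,t6}} U3={{t3},{t4},{t5},{t1,t3},{t1,t4},{t2,t4},{t2,t5},{t3,t4},{t3,t6},{t4,t6},{t5,t6},{t1,t2,t4},{t1,t4,t6},{t2,t4,t6},{t2,t5,t6}} U4={{t3},{t1,t3},{t3,t4},{t3,t6}} U5={{t5},{t2,t5},{t5,t6},{t2,t5,t6}} U6={{t1},{t3},{t4},{t1,t2},{t1,t3},{t1,t4},{t1,t6},{t2,t4},{t3,t4},{t3,t6},{t4,t6},{t1,t2,t4},{t1,t4,t6},{t2,t4,t6}}
  U12={{t6},{t1,t6},{t2,t4},{t2,t6},{t3,t6},{t4,t6},{t5,t6},{t1,t2,t4},{t1,t4,t6},{t2,t4,t6},{t2,t5,t6}} U13={{t2,t4},{t2,t5},{t3,t6},{t4,t6},{t5,t6},{t1,t2,t4},{t1,t4,t6},{t2,t4,t6},{t2,t5,t6}} U14={{t3,t6}} U15={{t2,t5},{t5,t6},{t2,t5,t6}} U16={{t1,t2},{t1,t6},{t2,t4},{t3,t6},{t4,t6},{t1,t2,t4},{t1,t4,t6},{t2,t4,t6}} U23={{t4},{t1,t4},{t2,t4},{t3,t4},{t3,t6},{t4,t6},{t5,t6},{t1,t2,t4},{t1,t4,t6},{t2,t4,t6},{t2,t5,t6}} U24={{t3,t4},{t3,t6}} U25={{t5,t6},{t2,t5,t6}} U26={{t4},{t1,t4},{t1,t6},{t2,t4},{t3,t4},{t3,t6},{t4,t6},{t1,t2,t4},{t1,t4,t6},{t2,t4,t6}} U34={{t3},{t1,t3},{t3,t4},{t3,t6}} U35={{t5},{t2,t5},{t5,t6},{t2,t5,t6}} U36={{t3},{t4},{t1,t3},{t1,t4},{t2,t4},{t3,t4},{t3,t6},{t4,t6},{t1,t2,t4},{t1,t4,t6},{t2,t4,t6}} U46={{t3},{t1,t3},{t3,t4},{t3,t6}}
  U123={{t2,t4},{t3,t6},{t4,t6},{t5,t6},{t1,t2,t4},{t1,t4,t6},{t2,t4,t6},{t2,t5,t6}} U124={{t3,t6}} U125={{t5,t6},{t2,t5,t6}} U126={{t1,t6},{t2,t4},{t3,t6},{t4,t6},{t1,t2,t4},{t1,t4,t6},{t2,t4,t6}} U134={{t3,t6}} U135={{t2,t5},{t5,t6},{t2,t5,t6}} U136={{t2,t4},{t3,t6},{t4,t6},{t1,t2,t4},{t1,t4,t6},{t2,t4,t6}} U146={{t3,t6}} U234={{t3,t4},{t3,t6}} U235={{t5,t6},{t2,t5,t6}} U236={{t4},{t1,t4},{t2,t4},{t3,t4},{t3,t6},{t4,t6},{t1,t2,t4},{t1,t4,t6},{t2,t4,t6}} U246={{t3,t4},{t3,t6}} U346={{t3},{t1,t3},{t3,t4},{t3,t6}}
  U1234={{t3,t6}} U1235={{t5,t6},{t2,t5,t6}} U1236={{t2,t4},{t3,t6},{t4,t6},{t1,t2,t4},{t1,t4,t6},{t2,t4,t6}} U1246={{t3,t6}} U1346={{t3,t6}} U2346={{t3,t4},{t3,t6}}
  U12346={{t3,t6}}
C dims 6,13,13,6; δ0: rk 5, SNF 1^5; δ1: rk 8, SNF 1^8; δ2: rk 5, SNF 1^5
degree 0: 6−5−0 = 1 → Ȟ^0 ≅ Z
degree 1: 13−8−5 = 0 → Ȟ^1 ≅ 0
degree 2: 13−5−8 = 0 → Ȟ^2 ≅ 0
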